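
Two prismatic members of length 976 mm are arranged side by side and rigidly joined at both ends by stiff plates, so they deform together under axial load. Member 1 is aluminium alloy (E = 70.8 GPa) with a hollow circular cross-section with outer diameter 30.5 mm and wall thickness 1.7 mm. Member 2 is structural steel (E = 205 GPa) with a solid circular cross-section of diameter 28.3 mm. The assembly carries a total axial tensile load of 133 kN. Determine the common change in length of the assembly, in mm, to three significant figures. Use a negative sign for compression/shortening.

0.928 mm

A_1 = 153.8 mm².
A_2 = 629 mm².
Equal strain + equilibrium ⇒ each member carries load in proportion to AE: A₁E₁ = 10890000 N, A₂E₂ = 128900000 N, ΣAE = 139800000 N.
δ = PL/ΣAE = 133000·976/139800000 = 0.9283 mm.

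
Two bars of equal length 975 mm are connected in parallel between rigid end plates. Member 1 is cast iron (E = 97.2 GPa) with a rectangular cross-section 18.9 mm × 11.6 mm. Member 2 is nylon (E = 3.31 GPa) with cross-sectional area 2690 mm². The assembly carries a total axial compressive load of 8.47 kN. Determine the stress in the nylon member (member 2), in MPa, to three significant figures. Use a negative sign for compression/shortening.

-0.928 MPa

A_1 = 219.2 mm².
Equal strain + equilibrium ⇒ each member carries load in proportion to AE: A₁E₁ = 21310000 N, A₂E₂ = 8904000 N, ΣAE = 30210000 N.
σ₂ = P·E₂/ΣAE = -8470·3310/30210000 = -0.9279 MPa.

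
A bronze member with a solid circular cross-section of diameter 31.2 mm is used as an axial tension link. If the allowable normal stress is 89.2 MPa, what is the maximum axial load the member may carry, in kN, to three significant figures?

68.2 kN

A = 764.5 mm².
P_max = σ_allow · A = 89.2 · 764.5 = 68200 N = 68.2 kN.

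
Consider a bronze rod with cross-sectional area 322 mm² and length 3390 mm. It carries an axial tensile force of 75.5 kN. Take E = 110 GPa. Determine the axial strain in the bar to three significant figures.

σ = N/A = 234.5 MPa; ε = σ/E = 234.5/110000 = 2.132e-03.

0.00213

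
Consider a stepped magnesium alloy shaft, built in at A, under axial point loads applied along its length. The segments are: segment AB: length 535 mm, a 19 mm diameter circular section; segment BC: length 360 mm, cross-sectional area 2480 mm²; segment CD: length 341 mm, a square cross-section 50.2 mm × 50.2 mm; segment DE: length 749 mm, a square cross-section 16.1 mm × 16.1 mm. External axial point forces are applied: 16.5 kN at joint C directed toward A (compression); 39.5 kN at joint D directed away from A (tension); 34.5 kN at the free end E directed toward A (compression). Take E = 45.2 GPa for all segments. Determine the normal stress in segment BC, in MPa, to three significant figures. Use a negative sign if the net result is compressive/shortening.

Internal axial forces (sectioning from the free end, tension +): N_DE = -34.5 kN, N_CD = 5 kN, N_BC = -11.5 kN, N_AB = -11.5 kN.
σ_BC = N_BC/A_BC = -11500/2480 = -4.637 MPa.

-4.64 MPa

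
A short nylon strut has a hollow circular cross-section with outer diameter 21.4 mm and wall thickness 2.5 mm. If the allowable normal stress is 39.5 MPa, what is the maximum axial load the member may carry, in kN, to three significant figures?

5.86 kN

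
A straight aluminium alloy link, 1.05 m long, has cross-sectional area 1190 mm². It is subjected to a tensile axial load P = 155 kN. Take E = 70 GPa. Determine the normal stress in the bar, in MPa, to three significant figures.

σ = N/A = 155000/1190 = 130.3 MPa.

130 MPa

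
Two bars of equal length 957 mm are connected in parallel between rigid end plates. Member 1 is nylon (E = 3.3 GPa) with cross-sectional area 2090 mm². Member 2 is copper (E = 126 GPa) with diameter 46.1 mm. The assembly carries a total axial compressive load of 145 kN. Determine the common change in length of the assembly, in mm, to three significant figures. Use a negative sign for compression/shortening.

-0.639 mm

A_2 = 1669 mm².
Equal strain + equilibrium ⇒ each member carries load in proportion to AE: A₁E₁ = 6897000 N, A₂E₂ = 210300000 N, ΣAE = 217200000 N.
δ = PL/ΣAE = -145000·957/217200000 = -0.6389 mm.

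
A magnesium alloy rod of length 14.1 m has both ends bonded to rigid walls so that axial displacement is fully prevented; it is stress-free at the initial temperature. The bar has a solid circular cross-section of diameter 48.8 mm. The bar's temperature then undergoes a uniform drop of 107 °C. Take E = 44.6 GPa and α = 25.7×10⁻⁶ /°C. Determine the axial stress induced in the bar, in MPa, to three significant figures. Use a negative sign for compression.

Free thermal expansion αLΔT = 25.7e-6 · 14100 · -107 = -38.77 mm.
The walls impose strain ε = −(-38.77)/14100 = 2.7499e-03; σ = Eε = 44600 · 2.7499e-03 = 122.6 MPa.

123 MPa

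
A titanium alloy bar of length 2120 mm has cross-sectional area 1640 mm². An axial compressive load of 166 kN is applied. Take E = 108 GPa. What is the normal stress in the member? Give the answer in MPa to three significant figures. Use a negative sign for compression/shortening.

-101 MPa

σ = N/A = -166000/1640 = -101.2 MPa.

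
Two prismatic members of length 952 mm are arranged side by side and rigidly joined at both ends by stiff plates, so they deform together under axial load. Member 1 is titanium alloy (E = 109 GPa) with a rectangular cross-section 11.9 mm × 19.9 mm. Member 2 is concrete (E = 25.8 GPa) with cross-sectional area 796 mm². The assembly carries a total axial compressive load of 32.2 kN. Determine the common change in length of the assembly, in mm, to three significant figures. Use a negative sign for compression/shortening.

-0.661 mm

A_1 = 236.8 mm².
Equal strain + equilibrium ⇒ each member carries load in proportion to AE: A₁E₁ = 25810000 N, A₂E₂ = 20540000 N, ΣAE = 46350000 N.
δ = PL/ΣAE = -32200·952/46350000 = -0.6614 mm.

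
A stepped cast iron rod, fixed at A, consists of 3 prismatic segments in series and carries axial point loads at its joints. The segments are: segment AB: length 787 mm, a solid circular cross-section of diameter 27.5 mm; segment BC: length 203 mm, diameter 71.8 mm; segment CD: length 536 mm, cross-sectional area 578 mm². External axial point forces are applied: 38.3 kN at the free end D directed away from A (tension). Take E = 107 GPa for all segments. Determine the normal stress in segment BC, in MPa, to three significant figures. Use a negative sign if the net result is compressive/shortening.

Internal axial forces (sectioning from the free end, tension +): N_CD = 38.3 kN, N_BC = 38.3 kN, N_AB = 38.3 kN.
A_BC = 4049 mm².
σ_BC = N_BC/A_BC = 38300/4049 = 9.459 MPa.

9.46 MPa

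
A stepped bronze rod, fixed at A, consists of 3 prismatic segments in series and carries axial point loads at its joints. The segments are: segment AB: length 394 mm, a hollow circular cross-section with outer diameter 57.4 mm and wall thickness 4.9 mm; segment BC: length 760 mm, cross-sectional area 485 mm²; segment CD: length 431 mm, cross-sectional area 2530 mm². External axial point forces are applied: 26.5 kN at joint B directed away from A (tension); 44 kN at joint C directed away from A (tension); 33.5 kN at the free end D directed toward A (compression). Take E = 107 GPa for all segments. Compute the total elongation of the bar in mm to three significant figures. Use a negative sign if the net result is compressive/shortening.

Internal axial forces (sectioning from the free end, tension +): N_CD = -33.5 kN, N_BC = 10.5 kN, N_AB = 37 kN.
A_AB = 808.2 mm².
δ_AB = 37000·394/(808.2·107000) = 0.1686 mm
δ_BC = 10500·760/(485·107000) = 0.1538 mm
δ_CD = -33500·431/(2530·107000) = -0.05334 mm
δ = Σδ_i = 0.269 mm.

0.269 mm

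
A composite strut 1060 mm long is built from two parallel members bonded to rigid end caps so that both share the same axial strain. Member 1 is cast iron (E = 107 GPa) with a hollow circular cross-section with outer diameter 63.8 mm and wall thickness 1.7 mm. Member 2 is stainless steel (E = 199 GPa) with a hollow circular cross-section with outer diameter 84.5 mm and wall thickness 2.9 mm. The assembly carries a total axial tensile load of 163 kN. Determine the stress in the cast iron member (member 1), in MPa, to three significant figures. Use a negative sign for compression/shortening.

95.1 MPa

A_1 = 331.7 mm².
A_2 = 743.4 mm².
Equal strain + equilibrium ⇒ each member carries load in proportion to AE: A₁E₁ = 35490000 N, A₂E₂ = 147900000 N, ΣAE = 183400000 N.
σ₁ = P·E₁/ΣAE = 163000·107000/183400000 = 95.08 MPa.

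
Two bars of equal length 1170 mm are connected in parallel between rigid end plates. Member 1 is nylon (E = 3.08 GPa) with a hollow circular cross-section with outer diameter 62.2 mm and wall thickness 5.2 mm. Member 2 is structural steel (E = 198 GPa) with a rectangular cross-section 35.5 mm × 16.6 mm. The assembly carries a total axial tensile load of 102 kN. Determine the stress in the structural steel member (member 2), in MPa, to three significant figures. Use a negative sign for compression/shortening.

A_1 = 931.2 mm².
A_2 = 589.3 mm².
Equal strain + equilibrium ⇒ each member carries load in proportion to AE: A₁E₁ = 2868000 N, A₂E₂ = 116700000 N, ΣAE = 119500000 N.
σ₂ = P·E₂/ΣAE = 102000·198000/119500000 = 168.9 MPa.

169 MPa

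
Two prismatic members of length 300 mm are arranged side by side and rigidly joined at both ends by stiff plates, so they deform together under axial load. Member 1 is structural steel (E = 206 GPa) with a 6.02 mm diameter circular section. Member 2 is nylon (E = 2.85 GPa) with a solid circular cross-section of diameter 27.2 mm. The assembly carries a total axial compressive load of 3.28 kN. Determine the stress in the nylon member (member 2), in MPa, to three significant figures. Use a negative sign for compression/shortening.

A_1 = 28.46 mm².
A_2 = 581.1 mm².
Equal strain + equilibrium ⇒ each member carries load in proportion to AE: A₁E₁ = 5863000 N, A₂E₂ = 1656000 N, ΣAE = 7519000 N.
σ₂ = P·E₂/ΣAE = -3280·2850/7519000 = -1.243 MPa.

-1.24 MPa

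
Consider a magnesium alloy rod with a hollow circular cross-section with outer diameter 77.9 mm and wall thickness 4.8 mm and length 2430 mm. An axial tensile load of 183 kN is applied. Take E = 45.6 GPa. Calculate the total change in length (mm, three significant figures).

A = 1102 mm².
δ_mech = NL/(AE) = 183000·2430/(1102·45600) = 8.847 mm.

8.85 mm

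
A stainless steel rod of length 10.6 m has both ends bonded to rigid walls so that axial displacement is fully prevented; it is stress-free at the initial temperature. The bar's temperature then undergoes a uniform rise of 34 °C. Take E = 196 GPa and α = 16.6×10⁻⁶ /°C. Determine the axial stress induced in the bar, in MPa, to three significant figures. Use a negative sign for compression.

-111 MPa

Free thermal expansion αLΔT = 16.6e-6 · 10600 · 34 = 5.983 mm.
The walls impose strain ε = −(5.983)/10600 = -5.6440e-04; σ = Eε = 196000 · -5.6440e-04 = -110.6 MPa.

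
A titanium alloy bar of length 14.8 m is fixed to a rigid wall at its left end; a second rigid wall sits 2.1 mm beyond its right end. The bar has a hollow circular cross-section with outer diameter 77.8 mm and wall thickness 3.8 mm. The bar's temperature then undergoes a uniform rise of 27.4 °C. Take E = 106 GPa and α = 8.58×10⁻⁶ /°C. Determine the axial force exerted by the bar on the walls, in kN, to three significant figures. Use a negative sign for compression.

Free thermal expansion αLΔT = 8.58e-6 · 14800 · 27.4 = 3.479 mm.
The walls engage after the gap closes; constrained expansion = 3.479 − 2.1 = 1.379 mm.
The walls impose strain ε = −(1.379)/14800 = -9.3200e-05; σ = Eε = 106000 · -9.3200e-05 = -9.879 MPa.
Wall reaction R = σ·A = -9.879·883.4 = -8727 N = -8.727 kN.

-8.73 kN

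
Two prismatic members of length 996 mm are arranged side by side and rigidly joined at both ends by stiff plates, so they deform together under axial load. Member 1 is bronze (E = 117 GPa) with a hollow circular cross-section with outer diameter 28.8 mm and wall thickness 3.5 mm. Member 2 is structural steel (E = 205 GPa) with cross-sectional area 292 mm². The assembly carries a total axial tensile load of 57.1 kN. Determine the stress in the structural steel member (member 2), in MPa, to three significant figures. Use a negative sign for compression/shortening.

127 MPa

A_1 = 278.2 mm².
Equal strain + equilibrium ⇒ each member carries load in proportion to AE: A₁E₁ = 32550000 N, A₂E₂ = 59860000 N, ΣAE = 92410000 N.
σ₂ = P·E₂/ΣAE = 57100·205000/92410000 = 126.7 MPa.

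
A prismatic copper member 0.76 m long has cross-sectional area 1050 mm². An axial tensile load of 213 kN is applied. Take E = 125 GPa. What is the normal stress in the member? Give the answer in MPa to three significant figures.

203 MPa

σ = N/A = 213000/1050 = 202.9 MPa.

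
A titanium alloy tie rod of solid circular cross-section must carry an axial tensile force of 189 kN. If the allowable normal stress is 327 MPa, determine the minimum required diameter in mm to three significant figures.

27.1 mm

Required area A ≥ P/σ_allow = 189000/327 = 578 mm².
For a solid circular section, d ≥ √(4A/π) = 27.13 mm.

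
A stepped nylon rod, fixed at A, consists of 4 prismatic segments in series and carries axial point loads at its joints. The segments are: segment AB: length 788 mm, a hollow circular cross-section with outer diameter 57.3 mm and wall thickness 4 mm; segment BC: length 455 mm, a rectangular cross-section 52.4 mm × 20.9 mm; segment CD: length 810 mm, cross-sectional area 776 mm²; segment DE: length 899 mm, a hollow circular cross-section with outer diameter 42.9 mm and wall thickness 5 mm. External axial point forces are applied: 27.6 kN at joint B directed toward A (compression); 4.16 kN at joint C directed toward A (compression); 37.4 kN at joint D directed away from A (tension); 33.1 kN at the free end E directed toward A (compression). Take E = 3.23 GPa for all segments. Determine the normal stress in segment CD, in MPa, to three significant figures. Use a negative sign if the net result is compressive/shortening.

5.54 MPa

Internal axial forces (sectioning from the free end, tension +): N_DE = -33.1 kN, N_CD = 4.3 kN, N_BC = 0.14 kN, N_AB = -27.46 kN.
σ_CD = N_CD/A_CD = 4300/776 = 5.541 MPa.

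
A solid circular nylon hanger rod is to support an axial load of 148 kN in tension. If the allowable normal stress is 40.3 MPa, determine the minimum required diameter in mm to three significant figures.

68.4 mm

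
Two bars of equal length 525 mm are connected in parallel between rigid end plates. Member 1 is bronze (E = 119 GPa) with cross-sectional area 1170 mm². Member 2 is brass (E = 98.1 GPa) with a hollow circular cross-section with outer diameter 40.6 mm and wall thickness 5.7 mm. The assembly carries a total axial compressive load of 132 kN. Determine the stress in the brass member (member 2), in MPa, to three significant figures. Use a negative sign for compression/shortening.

A_2 = 625 mm².
Equal strain + equilibrium ⇒ each member carries load in proportion to AE: A₁E₁ = 139200000 N, A₂E₂ = 61310000 N, ΣAE = 200500000 N.
σ₂ = P·E₂/ΣAE = -132000·98100/200500000 = -64.57 MPa.

-64.6 MPa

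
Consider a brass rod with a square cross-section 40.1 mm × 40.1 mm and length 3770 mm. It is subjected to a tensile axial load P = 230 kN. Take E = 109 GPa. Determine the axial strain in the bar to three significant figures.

0.00131

A = 1608 mm².
σ = N/A = 143 MPa; ε = σ/E = 143/109000 = 1.312e-03.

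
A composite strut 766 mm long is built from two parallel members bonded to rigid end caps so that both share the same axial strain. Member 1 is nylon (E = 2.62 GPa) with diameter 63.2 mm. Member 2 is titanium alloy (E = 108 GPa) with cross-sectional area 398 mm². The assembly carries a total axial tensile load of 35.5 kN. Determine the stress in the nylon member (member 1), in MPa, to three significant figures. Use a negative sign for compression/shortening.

A_1 = 3137 mm².
Equal strain + equilibrium ⇒ each member carries load in proportion to AE: A₁E₁ = 8219000 N, A₂E₂ = 42980000 N, ΣAE = 51200000 N.
σ₁ = P·E₁/ΣAE = 35500·2620/51200000 = 1.816 MPa.

1.82 MPa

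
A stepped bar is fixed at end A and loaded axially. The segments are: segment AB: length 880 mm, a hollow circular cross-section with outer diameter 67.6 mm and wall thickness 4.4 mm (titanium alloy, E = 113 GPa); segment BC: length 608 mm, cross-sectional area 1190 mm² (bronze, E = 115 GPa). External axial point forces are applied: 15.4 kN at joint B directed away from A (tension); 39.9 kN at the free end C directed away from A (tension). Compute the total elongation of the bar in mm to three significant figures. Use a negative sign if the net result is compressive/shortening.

Internal axial forces (sectioning from the free end, tension +): N_BC = 39.9 kN, N_AB = 55.3 kN.
A_AB = 873.6 mm².
δ_AB = 55300·880/(873.6·113000) = 0.493 mm
δ_BC = 39900·608/(1190·115000) = 0.1773 mm
δ = Σδ_i = 0.6702 mm.

0.670 mm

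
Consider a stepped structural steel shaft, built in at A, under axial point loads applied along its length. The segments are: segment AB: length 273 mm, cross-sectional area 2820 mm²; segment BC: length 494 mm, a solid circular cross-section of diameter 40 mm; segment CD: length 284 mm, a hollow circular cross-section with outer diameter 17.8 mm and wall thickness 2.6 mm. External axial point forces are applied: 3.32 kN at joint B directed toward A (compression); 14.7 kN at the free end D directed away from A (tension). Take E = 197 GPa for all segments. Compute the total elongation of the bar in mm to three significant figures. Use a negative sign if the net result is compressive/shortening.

0.206 mm

Internal axial forces (sectioning from the free end, tension +): N_CD = 14.7 kN, N_BC = 14.7 kN, N_AB = 11.38 kN.
A_BC = 1257 mm².
A_CD = 124.2 mm².
δ_AB = 11380·273/(2820·197000) = 0.005592 mm
δ_BC = 14700·494/(1257·197000) = 0.02933 mm
δ_CD = 14700·284/(124.2·197000) = 0.1707 mm
δ = Σδ_i = 0.2056 mm.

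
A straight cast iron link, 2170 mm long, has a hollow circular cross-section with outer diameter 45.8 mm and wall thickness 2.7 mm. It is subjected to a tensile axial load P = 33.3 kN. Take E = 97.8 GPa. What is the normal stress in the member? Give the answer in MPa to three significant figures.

91.1 MPa

A = 365.6 mm².
σ = N/A = 33300/365.6 = 91.09 MPa.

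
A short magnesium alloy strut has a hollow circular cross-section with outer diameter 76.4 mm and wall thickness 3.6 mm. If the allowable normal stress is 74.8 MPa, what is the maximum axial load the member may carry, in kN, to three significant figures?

61.6 kN

A = 823.3 mm².
P_max = σ_allow · A = 74.8 · 823.3 = 61590 N = 61.59 kN.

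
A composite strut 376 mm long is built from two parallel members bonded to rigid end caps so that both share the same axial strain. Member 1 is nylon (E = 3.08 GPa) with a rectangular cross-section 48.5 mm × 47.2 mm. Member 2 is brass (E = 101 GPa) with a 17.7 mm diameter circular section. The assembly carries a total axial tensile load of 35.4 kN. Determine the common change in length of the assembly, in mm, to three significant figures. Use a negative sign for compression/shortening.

0.417 mm

A_1 = 2289 mm².
A_2 = 246.1 mm².
Equal strain + equilibrium ⇒ each member carries load in proportion to AE: A₁E₁ = 7051000 N, A₂E₂ = 24850000 N, ΣAE = 31900000 N.
δ = PL/ΣAE = 35400·376/31900000 = 0.4172 mm.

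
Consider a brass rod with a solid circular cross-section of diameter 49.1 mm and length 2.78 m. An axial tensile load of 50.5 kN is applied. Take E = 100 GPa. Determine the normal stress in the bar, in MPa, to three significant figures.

26.7 MPa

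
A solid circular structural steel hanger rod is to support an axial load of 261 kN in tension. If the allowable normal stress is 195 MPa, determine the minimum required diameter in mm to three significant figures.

41.3 mm

Required area A ≥ P/σ_allow = 261000/195 = 1338 mm².
For a solid circular section, d ≥ √(4A/π) = 41.28 mm.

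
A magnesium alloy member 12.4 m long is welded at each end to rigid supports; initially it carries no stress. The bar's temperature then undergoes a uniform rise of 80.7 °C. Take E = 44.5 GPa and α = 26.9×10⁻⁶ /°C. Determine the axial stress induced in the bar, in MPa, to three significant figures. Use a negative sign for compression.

-96.6 MPa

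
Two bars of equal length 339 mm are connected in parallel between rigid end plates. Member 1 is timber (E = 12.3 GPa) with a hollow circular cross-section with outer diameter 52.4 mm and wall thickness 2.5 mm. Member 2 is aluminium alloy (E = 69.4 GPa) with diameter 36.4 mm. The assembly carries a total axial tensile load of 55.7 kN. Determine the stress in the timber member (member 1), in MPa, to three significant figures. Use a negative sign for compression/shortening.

8.89 MPa

A_1 = 391.9 mm².
A_2 = 1041 mm².
Equal strain + equilibrium ⇒ each member carries load in proportion to AE: A₁E₁ = 4821000 N, A₂E₂ = 72220000 N, ΣAE = 77040000 N.
σ₁ = P·E₁/ΣAE = 55700·12300/77040000 = 8.893 MPa.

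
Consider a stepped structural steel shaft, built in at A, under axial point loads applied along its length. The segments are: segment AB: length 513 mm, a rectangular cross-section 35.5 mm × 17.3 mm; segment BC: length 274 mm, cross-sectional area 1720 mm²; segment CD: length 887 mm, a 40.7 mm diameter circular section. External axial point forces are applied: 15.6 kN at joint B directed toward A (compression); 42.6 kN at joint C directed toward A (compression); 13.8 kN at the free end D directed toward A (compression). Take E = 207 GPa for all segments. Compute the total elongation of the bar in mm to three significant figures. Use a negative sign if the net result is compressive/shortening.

-0.379 mm

Internal axial forces (sectioning from the free end, tension +): N_CD = -13.8 kN, N_BC = -56.4 kN, N_AB = -72 kN.
A_AB = 614.1 mm².
A_CD = 1301 mm².
δ_AB = -72000·513/(614.1·207000) = -0.2905 mm
δ_BC = -56400·274/(1720·207000) = -0.0434 mm
δ_CD = -13800·887/(1301·207000) = -0.04545 mm
δ = Σδ_i = -0.3794 mm.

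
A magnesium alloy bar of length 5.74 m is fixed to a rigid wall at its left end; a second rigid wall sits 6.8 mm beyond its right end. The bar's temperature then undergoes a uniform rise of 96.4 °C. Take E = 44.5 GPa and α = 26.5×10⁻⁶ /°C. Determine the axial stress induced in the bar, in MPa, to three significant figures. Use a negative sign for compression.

Free thermal expansion αLΔT = 26.5e-6 · 5740 · 96.4 = 14.66 mm.
The walls engage after the gap closes; constrained expansion = 14.66 − 6.8 = 7.863 mm.
The walls impose strain ε = −(7.863)/5740 = -1.3699e-03; σ = Eε = 44500 · -1.3699e-03 = -60.96 MPa.

-61.0 MPa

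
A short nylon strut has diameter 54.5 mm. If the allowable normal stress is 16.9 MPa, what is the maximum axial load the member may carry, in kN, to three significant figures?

39.4 kN

A = 2333 mm².
P_max = σ_allow · A = 16.9 · 2333 = 39420 N = 39.42 kN.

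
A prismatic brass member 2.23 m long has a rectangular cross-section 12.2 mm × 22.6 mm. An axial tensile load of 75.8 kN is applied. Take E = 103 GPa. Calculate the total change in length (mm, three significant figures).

A = 275.7 mm².
δ_mech = NL/(AE) = 75800·2230/(275.7·103000) = 5.952 mm.

5.95 mm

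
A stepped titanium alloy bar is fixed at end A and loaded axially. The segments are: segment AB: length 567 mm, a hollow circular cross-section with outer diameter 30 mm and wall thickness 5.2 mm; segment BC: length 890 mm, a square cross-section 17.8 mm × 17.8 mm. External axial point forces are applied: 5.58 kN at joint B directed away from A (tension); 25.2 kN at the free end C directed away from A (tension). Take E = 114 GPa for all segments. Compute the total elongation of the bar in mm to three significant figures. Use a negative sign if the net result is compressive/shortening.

Internal axial forces (sectioning from the free end, tension +): N_BC = 25.2 kN, N_AB = 30.78 kN.
A_AB = 405.1 mm².
A_BC = 316.8 mm².
δ_AB = 30780·567/(405.1·114000) = 0.3779 mm
δ_BC = 25200·890/(316.8·114000) = 0.6209 mm
δ = Σδ_i = 0.9988 mm.

0.999 mm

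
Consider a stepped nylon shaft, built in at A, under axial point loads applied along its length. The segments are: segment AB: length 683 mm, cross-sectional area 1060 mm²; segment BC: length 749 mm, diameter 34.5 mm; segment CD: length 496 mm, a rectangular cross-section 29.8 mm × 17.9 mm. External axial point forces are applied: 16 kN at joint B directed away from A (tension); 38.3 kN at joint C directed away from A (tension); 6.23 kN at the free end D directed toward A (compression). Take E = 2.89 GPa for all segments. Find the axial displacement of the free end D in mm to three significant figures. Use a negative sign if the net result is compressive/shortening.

Internal axial forces (sectioning from the free end, tension +): N_CD = -6.23 kN, N_BC = 32.07 kN, N_AB = 48.07 kN.
A_BC = 934.8 mm².
A_CD = 533.4 mm².
δ_AB = 48070·683/(1060·2890) = 10.72 mm
δ_BC = 32070·749/(934.8·2890) = 8.891 mm
δ_CD = -6230·496/(533.4·2890) = -2.004 mm
δ = Σδ_i = 17.6 mm.

17.6 mm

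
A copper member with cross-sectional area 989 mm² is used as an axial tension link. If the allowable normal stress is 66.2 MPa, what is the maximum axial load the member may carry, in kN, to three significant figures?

P_max = σ_allow · A = 66.2 · 989 = 65470 N = 65.47 kN.

65.5 kN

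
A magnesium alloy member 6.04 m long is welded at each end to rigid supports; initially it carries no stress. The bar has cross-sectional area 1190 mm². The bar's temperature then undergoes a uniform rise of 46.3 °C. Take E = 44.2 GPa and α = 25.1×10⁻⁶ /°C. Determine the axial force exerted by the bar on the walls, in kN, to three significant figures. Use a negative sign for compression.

Free thermal expansion αLΔT = 25.1e-6 · 6040 · 46.3 = 7.019 mm.
The walls impose strain ε = −(7.019)/6040 = -1.1621e-03; σ = Eε = 44200 · -1.1621e-03 = -51.37 MPa.
Wall reaction R = σ·A = -51.37·1190 = -61130 N = -61.13 kN.

-61.1 kN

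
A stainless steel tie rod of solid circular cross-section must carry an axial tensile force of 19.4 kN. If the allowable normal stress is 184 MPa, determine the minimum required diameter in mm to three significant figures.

11.6 mm

Required area A ≥ P/σ_allow = 19400/184 = 105.4 mm².
For a solid circular section, d ≥ √(4A/π) = 11.59 mm.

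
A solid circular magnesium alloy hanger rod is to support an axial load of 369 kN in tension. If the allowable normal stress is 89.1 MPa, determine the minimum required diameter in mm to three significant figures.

Required area A ≥ P/σ_allow = 369000/89.1 = 4141 mm².
For a solid circular section, d ≥ √(4A/π) = 72.62 mm.

72.6 mm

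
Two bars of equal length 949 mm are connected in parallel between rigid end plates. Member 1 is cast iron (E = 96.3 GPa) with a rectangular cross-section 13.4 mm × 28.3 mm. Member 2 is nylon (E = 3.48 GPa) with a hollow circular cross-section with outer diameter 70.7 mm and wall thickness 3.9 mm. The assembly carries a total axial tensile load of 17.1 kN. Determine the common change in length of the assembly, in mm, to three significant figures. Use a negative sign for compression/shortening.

0.412 mm

A_1 = 379.2 mm².
A_2 = 818.4 mm².
Equal strain + equilibrium ⇒ each member carries load in proportion to AE: A₁E₁ = 36520000 N, A₂E₂ = 2848000 N, ΣAE = 39370000 N.
δ = PL/ΣAE = 17100·949/39370000 = 0.4122 mm.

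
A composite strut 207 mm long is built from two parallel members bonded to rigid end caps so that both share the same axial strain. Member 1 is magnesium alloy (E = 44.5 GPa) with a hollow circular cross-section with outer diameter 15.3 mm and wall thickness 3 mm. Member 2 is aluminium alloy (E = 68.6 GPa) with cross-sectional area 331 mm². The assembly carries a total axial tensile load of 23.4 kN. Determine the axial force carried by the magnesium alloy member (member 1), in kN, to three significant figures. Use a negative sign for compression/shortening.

4.33 kN

A_1 = 115.9 mm².
Equal strain + equilibrium ⇒ each member carries load in proportion to AE: A₁E₁ = 5159000 N, A₂E₂ = 22710000 N, ΣAE = 27870000 N.
F₁ = P·A₁E₁/ΣAE = 23400·5159000/27870000 = 4332 N.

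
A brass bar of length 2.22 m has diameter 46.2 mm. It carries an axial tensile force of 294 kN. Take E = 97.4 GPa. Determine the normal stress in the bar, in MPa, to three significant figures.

175 MPa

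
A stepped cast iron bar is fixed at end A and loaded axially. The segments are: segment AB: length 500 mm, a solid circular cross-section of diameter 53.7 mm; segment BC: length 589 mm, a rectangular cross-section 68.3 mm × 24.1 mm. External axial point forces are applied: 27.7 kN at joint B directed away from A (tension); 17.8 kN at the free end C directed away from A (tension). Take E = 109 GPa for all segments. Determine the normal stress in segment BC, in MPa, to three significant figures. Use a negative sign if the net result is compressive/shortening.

Internal axial forces (sectioning from the free end, tension +): N_BC = 17.8 kN, N_AB = 45.5 kN.
A_BC = 1646 mm².
σ_BC = N_BC/A_BC = 17800/1646 = 10.81 MPa.

10.8 MPa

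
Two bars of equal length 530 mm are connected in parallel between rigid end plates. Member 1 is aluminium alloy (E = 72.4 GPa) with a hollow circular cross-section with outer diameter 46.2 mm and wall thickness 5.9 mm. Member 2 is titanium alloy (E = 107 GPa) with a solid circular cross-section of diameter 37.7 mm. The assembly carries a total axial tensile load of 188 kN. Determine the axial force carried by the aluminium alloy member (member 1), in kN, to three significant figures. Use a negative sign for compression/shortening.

58.6 kN

A_1 = 747 mm².
A_2 = 1116 mm².
Equal strain + equilibrium ⇒ each member carries load in proportion to AE: A₁E₁ = 54080000 N, A₂E₂ = 119400000 N, ΣAE = 173500000 N.
F₁ = P·A₁E₁/ΣAE = 188000·54080000/173500000 = 58590 N.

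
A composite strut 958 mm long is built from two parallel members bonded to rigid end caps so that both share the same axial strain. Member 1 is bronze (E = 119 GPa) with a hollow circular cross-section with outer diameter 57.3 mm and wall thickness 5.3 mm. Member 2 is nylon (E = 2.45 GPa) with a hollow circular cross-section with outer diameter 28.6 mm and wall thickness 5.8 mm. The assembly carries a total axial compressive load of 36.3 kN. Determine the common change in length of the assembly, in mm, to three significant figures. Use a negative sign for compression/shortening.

A_1 = 865.8 mm².
A_2 = 415.4 mm².
Equal strain + equilibrium ⇒ each member carries load in proportion to AE: A₁E₁ = 103000000 N, A₂E₂ = 1018000 N, ΣAE = 104100000 N.
δ = PL/ΣAE = -36300·958/104100000 = -0.3342 mm.

-0.334 mm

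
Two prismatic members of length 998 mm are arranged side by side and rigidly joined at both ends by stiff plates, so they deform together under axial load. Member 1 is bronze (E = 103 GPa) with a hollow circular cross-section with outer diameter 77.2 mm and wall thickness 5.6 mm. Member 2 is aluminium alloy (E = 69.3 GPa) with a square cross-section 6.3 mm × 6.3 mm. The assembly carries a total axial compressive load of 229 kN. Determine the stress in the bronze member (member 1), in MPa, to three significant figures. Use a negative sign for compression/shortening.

A_1 = 1260 mm².
A_2 = 39.69 mm².
Equal strain + equilibrium ⇒ each member carries load in proportion to AE: A₁E₁ = 129700000 N, A₂E₂ = 2751000 N, ΣAE = 132500000 N.
σ₁ = P·E₁/ΣAE = -229000·103000/132500000 = -178 MPa.

-178 MPa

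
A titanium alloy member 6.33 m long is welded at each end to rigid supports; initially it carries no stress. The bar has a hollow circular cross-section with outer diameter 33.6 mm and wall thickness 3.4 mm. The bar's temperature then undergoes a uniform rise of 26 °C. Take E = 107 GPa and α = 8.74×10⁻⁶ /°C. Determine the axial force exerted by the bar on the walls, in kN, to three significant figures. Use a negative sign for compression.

-7.84 kN

Free thermal expansion αLΔT = 8.74e-6 · 6330 · 26 = 1.438 mm.
The walls impose strain ε = −(1.438)/6330 = -2.2724e-04; σ = Eε = 107000 · -2.2724e-04 = -24.31 MPa.
Wall reaction R = σ·A = -24.31·322.6 = -7843 N = -7.843 kN.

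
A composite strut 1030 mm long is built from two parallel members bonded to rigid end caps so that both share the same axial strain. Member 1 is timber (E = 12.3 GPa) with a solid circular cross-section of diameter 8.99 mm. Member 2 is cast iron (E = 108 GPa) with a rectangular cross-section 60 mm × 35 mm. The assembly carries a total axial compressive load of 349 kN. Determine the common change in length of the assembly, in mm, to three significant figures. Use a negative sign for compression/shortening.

A_1 = 63.48 mm².
A_2 = 2100 mm².
Equal strain + equilibrium ⇒ each member carries load in proportion to AE: A₁E₁ = 780800 N, A₂E₂ = 226800000 N, ΣAE = 227600000 N.
δ = PL/ΣAE = -349000·1030/227600000 = -1.58 mm.

-1.58 mm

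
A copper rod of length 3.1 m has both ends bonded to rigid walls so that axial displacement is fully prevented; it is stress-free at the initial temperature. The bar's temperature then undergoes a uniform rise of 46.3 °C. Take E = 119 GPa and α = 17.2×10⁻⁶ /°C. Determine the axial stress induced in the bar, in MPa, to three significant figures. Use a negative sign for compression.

-94.8 MPa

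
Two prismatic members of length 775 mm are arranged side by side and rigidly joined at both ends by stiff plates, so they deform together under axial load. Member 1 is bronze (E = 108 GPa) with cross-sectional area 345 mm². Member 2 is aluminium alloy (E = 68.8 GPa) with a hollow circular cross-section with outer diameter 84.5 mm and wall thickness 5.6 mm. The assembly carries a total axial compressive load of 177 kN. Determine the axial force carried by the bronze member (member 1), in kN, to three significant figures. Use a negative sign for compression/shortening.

-49.7 kN

A_2 = 1388 mm².
Equal strain + equilibrium ⇒ each member carries load in proportion to AE: A₁E₁ = 37260000 N, A₂E₂ = 95500000 N, ΣAE = 132800000 N.
F₁ = P·A₁E₁/ΣAE = -177000·37260000/132800000 = -49680 N.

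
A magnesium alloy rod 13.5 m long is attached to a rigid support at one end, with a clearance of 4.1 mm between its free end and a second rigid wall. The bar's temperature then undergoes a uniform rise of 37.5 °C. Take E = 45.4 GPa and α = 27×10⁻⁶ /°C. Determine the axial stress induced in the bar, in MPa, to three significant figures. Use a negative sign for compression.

Free thermal expansion αLΔT = 27e-6 · 13500 · 37.5 = 13.67 mm.
The walls engage after the gap closes; constrained expansion = 13.67 − 4.1 = 9.569 mm.
The walls impose strain ε = −(9.569)/13500 = -7.0880e-04; σ = Eε = 45400 · -7.0880e-04 = -32.18 MPa.

-32.2 MPa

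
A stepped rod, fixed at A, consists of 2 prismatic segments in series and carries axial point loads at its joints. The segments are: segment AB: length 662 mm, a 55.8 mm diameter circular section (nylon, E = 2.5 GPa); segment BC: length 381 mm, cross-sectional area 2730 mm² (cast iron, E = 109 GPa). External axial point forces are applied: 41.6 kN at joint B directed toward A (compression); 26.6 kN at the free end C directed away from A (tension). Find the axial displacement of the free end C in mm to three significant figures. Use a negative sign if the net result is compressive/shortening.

Internal axial forces (sectioning from the free end, tension +): N_BC = 26.6 kN, N_AB = -15 kN.
A_AB = 2445 mm².
δ_AB = -15000·662/(2445·2500) = -1.624 mm
δ_BC = 26600·381/(2730·109000) = 0.03406 mm
δ = Σδ_i = -1.59 mm.

-1.59 mm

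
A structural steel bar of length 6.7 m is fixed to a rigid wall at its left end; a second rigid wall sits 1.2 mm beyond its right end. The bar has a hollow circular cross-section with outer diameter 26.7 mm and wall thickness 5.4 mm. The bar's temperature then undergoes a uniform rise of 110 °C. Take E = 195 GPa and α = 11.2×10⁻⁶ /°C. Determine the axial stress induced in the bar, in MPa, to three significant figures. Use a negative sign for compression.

Free thermal expansion αLΔT = 11.2e-6 · 6700 · 110 = 8.254 mm.
The walls engage after the gap closes; constrained expansion = 8.254 − 1.2 = 7.054 mm.
The walls impose strain ε = −(7.054)/6700 = -1.0529e-03; σ = Eε = 195000 · -1.0529e-03 = -205.3 MPa.

-205 MPa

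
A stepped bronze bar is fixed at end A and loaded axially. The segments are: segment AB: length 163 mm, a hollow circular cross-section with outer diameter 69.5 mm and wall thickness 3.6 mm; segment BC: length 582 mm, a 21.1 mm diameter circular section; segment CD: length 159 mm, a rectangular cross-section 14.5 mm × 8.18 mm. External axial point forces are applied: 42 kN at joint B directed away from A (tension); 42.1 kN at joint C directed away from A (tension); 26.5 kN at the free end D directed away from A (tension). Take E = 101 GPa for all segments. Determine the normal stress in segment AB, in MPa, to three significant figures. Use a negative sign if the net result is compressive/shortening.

Internal axial forces (sectioning from the free end, tension +): N_CD = 26.5 kN, N_BC = 68.6 kN, N_AB = 110.6 kN.
A_AB = 745.3 mm².
σ_AB = N_AB/A_AB = 110600/745.3 = 148.4 MPa.

148 MPa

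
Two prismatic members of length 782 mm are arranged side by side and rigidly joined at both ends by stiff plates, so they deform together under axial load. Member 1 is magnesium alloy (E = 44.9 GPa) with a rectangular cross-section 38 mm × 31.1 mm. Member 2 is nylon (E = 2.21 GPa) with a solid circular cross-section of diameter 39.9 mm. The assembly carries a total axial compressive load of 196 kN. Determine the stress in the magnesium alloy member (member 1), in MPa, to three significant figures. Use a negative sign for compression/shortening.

-158 MPa

A_1 = 1182 mm².
A_2 = 1250 mm².
Equal strain + equilibrium ⇒ each member carries load in proportion to AE: A₁E₁ = 53060000 N, A₂E₂ = 2763000 N, ΣAE = 55830000 N.
σ₁ = P·E₁/ΣAE = -196000·44900/55830000 = -157.6 MPa.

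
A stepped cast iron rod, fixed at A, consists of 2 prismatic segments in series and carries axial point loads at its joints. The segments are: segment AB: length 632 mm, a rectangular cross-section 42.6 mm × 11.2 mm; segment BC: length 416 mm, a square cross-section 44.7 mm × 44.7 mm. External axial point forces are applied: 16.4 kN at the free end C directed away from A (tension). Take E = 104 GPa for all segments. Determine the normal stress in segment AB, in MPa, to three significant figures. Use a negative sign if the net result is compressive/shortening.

34.4 MPa

Internal axial forces (sectioning from the free end, tension +): N_BC = 16.4 kN, N_AB = 16.4 kN.
A_AB = 477.1 mm².
σ_AB = N_AB/A_AB = 16400/477.1 = 34.37 MPa.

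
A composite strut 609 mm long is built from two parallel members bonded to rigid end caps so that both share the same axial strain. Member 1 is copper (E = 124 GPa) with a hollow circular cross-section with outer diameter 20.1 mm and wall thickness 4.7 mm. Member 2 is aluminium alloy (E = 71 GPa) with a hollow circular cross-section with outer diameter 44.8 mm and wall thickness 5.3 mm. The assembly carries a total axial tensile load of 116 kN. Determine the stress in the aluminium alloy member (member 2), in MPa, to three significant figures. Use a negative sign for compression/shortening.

A_1 = 227.4 mm².
A_2 = 657.7 mm².
Equal strain + equilibrium ⇒ each member carries load in proportion to AE: A₁E₁ = 28200000 N, A₂E₂ = 46700000 N, ΣAE = 74890000 N.
σ₂ = P·E₂/ΣAE = 116000·71000/74890000 = 110 MPa.

110 MPa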